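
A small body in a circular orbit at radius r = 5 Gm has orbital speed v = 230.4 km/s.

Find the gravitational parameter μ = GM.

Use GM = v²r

Convert to SI: r = 5 Gm = 5e+09 m; v = 230.4 km/s = 230400 m/s.
For a circular orbit v² = GM/r, so GM = v² · r.
GM = (230400)² · 5e+09 m³/s² ≈ 2.654e+20 m³/s² = 2.654 × 10^20 m³/s².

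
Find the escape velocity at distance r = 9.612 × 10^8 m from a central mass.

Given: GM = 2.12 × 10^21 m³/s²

Escape velocity comes from setting total energy to zero: ½v² − GM/r = 0 ⇒ v_esc = √(2GM / r).
v_esc = √(2 · 2.12e+21 / 9.612e+08) m/s ≈ 2.1e+06 m/s = 2100 km/s.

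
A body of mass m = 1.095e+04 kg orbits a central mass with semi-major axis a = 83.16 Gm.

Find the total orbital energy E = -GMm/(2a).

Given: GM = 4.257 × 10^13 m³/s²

Convert to SI: a = 83.16 Gm = 8.316e+10 m.
E = −GMm / (2a).
E = −4.257e+13 · 1.095e+04 / (2 · 8.316e+10) J ≈ -2.803e+06 J = -2.803 MJ.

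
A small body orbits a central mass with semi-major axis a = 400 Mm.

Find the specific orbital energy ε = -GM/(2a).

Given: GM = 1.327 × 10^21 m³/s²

Convert to SI: a = 400 Mm = 4e+08 m.
ε = −GM / (2a).
ε = −1.327e+21 / (2 · 4e+08) J/kg ≈ -1.659e+12 J/kg = -1659 GJ/kg.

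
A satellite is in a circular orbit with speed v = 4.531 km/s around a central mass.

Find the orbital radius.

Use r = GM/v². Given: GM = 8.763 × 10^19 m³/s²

Convert to SI: v = 4.531 km/s = 4531 m/s.
For a circular orbit, v² = GM / r, so r = GM / v².
r = 8.763e+19 / (4531)² m ≈ 4.268e+12 m = 4.268 × 10^12 m.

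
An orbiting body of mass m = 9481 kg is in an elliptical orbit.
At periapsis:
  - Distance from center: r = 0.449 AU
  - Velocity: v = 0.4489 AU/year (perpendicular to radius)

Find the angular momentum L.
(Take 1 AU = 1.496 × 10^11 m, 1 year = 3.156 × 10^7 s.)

Convert to SI: r = 0.449 AU = 6.71704e+10 m; v = 0.4489 AU/year = 2127.87 m/s.
Since v is perpendicular to r, L = m · v · r.
L = 9481 · 2127.87 · 6.71704e+10 kg·m²/s ≈ 1.355e+18 kg·m²/s.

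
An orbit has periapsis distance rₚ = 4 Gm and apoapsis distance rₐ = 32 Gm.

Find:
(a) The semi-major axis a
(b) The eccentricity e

Convert to SI: rₚ = 4 Gm = 4e+09 m; rₐ = 32 Gm = 3.2e+10 m.
(a) a = (rₚ + rₐ) / 2 = (4e+09 + 3.2e+10) / 2 ≈ 1.8e+10 m = 18 Gm.
(b) e = (rₐ − rₚ) / (rₐ + rₚ) = (3.2e+10 − 4e+09) / (3.2e+10 + 4e+09) ≈ 0.7778.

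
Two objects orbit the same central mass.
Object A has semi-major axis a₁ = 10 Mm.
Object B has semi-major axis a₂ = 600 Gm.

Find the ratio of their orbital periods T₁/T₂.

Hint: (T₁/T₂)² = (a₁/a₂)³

Convert to SI: a₁ = 10 Mm = 1e+07 m; a₂ = 600 Gm = 6e+11 m.
From Kepler's third law, (T₁/T₂)² = (a₁/a₂)³, so T₁/T₂ = (a₁/a₂)^(3/2).
a₁/a₂ = 1e+07 / 6e+11 = 1.66667e-05.
T₁/T₂ = (1.66667e-05)^(3/2) ≈ 6.804e-08.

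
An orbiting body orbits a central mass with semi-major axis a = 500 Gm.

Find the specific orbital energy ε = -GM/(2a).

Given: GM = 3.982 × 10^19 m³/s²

Convert to SI: a = 500 Gm = 5e+11 m.
ε = −GM / (2a).
ε = −3.982e+19 / (2 · 5e+11) J/kg ≈ -3.982e+07 J/kg = -39.82 MJ/kg.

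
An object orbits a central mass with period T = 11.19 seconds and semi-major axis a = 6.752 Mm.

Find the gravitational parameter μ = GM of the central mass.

Convert to SI: a = 6.752 Mm = 6.752e+06 m.
GM = 4π² · a³ / T².
GM = 4π² · (6.752e+06)³ / (11.19)² m³/s² ≈ 9.705e+19 m³/s² = 9.705 × 10^19 m³/s².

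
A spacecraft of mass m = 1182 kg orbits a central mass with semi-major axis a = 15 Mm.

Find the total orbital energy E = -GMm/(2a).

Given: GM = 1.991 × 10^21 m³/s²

Convert to SI: a = 15 Mm = 1.5e+07 m.
E = −GMm / (2a).
E = −1.991e+21 · 1182 / (2 · 1.5e+07) J ≈ -7.845e+16 J = -78.45 PJ.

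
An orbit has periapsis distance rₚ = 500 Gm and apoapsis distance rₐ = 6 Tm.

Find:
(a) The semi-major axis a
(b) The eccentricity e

Convert to SI: rₚ = 500 Gm = 5e+11 m; rₐ = 6 Tm = 6e+12 m.
(a) a = (rₚ + rₐ) / 2 = (5e+11 + 6e+12) / 2 ≈ 3.25e+12 m = 3.25 Tm.
(b) e = (rₐ − rₚ) / (rₐ + rₚ) = (6e+12 − 5e+11) / (6e+12 + 5e+11) ≈ 0.8462.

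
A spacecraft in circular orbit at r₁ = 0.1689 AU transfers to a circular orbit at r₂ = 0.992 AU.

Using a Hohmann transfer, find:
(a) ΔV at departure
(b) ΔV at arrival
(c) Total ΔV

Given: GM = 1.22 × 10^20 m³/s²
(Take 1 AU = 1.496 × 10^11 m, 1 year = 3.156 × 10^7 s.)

Convert to SI: r₁ = 0.1689 AU = 2.52674e+10 m; r₂ = 0.992 AU = 1.48403e+11 m.
Transfer semi-major axis: a_t = (r₁ + r₂)/2 = (2.52674e+10 + 1.48403e+11)/2 = 8.68353e+10 m.
Circular speeds: v₁ = √(GM/r₁) = 69486.3 m/s, v₂ = √(GM/r₂) = 28672 m/s.
Transfer speeds (vis-viva v² = GM(2/r − 1/a_t)): v₁ᵗ = 90839.1 m/s, v₂ᵗ = 15466.5 m/s.
(a) ΔV₁ = |v₁ᵗ − v₁| ≈ 2.135e+04 m/s = 4.505 AU/year.
(b) ΔV₂ = |v₂ − v₂ᵗ| ≈ 1.321e+04 m/s = 2.786 AU/year.
(c) ΔV_total = ΔV₁ + ΔV₂ ≈ 3.456e+04 m/s = 7.291 AU/year.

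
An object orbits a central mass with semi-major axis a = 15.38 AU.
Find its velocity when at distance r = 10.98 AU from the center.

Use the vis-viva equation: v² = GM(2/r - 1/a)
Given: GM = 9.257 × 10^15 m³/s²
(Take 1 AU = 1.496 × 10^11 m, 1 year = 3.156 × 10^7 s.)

Convert to SI: a = 15.38 AU = 2.30085e+12 m; r = 10.98 AU = 1.64261e+12 m.
Vis-viva: v = √(GM · (2/r − 1/a)).
2/r − 1/a = 2/1.64261e+12 − 1/2.30085e+12 = 7.82954e-13 m⁻¹.
v = √(9.257e+15 · 7.82954e-13) m/s ≈ 85.13 m/s = 0.01796 AU/year.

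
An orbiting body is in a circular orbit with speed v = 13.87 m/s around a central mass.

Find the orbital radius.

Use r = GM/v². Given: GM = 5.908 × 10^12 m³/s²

For a circular orbit, v² = GM / r, so r = GM / v².
r = 5.908e+12 / (13.87)² m ≈ 3.071e+10 m = 30.71 Gm.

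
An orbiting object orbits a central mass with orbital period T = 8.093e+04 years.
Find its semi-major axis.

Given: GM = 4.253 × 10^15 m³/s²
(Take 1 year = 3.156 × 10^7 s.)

Convert to SI: T = 8.093e+04 years = 2.55415e+12 s.
Invert Kepler's third law: a = (GM · T² / (4π²))^(1/3).
Substituting T = 2.55415e+12 s and GM = 4.253e+15 m³/s²:
a = (4.253e+15 · (2.55415e+12)² / (4π²))^(1/3) m
a ≈ 8.891e+12 m = 8.891 × 10^12 m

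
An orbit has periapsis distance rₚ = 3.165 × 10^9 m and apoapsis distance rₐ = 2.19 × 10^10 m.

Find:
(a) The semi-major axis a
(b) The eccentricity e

(a) a = (rₚ + rₐ) / 2 = (3.165e+09 + 2.19e+10) / 2 ≈ 1.253e+10 m = 1.253 × 10^10 m.
(b) e = (rₐ − rₚ) / (rₐ + rₚ) = (2.19e+10 − 3.165e+09) / (2.19e+10 + 3.165e+09) ≈ 0.7475.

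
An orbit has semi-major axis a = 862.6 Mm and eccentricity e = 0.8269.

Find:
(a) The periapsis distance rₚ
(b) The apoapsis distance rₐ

Convert to SI: a = 862.6 Mm = 8.626e+08 m.
(a) rₚ = a(1 − e) = 8.626e+08 · (1 − 0.8269) = 8.626e+08 · 0.1731 ≈ 1.493e+08 m = 149.3 Mm.
(b) rₐ = a(1 + e) = 8.626e+08 · (1 + 0.8269) = 8.626e+08 · 1.8269 ≈ 1.576e+09 m = 1.576 Gm.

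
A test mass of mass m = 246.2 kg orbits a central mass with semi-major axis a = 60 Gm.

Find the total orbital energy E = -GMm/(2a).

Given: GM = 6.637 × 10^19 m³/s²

Convert to SI: a = 60 Gm = 6e+10 m.
E = −GMm / (2a).
E = −6.637e+19 · 246.2 / (2 · 6e+10) J ≈ -1.362e+11 J = -136.2 GJ.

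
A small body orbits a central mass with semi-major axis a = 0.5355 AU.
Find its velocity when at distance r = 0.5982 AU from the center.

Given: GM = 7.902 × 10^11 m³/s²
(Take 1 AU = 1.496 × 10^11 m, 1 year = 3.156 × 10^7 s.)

Convert to SI: a = 0.5355 AU = 8.01108e+10 m; r = 0.5982 AU = 8.94907e+10 m.
Vis-viva: v = √(GM · (2/r − 1/a)).
2/r − 1/a = 2/8.94907e+10 − 1/8.01108e+10 = 9.86597e-12 m⁻¹.
v = √(7.902e+11 · 9.86597e-12) m/s ≈ 2.792 m/s = 0.000589 AU/year.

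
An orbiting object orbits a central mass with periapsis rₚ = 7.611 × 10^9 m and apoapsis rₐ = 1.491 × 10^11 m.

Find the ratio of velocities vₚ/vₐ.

Conservation of angular momentum gives rₚvₚ = rₐvₐ, so vₚ/vₐ = rₐ/rₚ.
vₚ/vₐ = 1.491e+11 / 7.611e+09 ≈ 19.59.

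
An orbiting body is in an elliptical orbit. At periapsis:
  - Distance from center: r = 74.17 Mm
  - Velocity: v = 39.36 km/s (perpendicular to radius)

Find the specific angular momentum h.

Convert to SI: r = 74.17 Mm = 7.417e+07 m; v = 39.36 km/s = 39360 m/s.
With v perpendicular to r, h = r · v.
h = 7.417e+07 · 39360 m²/s ≈ 2.919e+12 m²/s.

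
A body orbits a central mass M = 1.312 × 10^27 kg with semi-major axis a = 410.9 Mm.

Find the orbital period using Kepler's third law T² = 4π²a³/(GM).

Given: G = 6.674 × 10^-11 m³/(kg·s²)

Convert to SI: a = 410.9 Mm = 4.109e+08 m.
GM = G · M = 6.674e-11 · 1.312e+27 = 8.75629e+16 m³/s².
Kepler's third law: T = 2π √(a³ / GM).
Substituting a = 4.109e+08 m and GM = 8.75629e+16 m³/s²:
T = 2π √((4.109e+08)³ / 8.75629e+16) s
T ≈ 1.769e+05 s = 2.047 days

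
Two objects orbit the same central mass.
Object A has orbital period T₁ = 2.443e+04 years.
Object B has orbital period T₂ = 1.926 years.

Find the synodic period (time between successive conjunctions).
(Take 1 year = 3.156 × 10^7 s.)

Convert to SI: T₁ = 2.443e+04 years = 7.71011e+11 s; T₂ = 1.926 years = 6.07846e+07 s.
T_syn = |T₁ · T₂ / (T₁ − T₂)|.
T_syn = |7.71011e+11 · 6.07846e+07 / (7.71011e+11 − 6.07846e+07)| s ≈ 6.079e+07 s = 1.926 years.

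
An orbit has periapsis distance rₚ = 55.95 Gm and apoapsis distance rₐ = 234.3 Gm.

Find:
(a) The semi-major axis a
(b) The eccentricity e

Convert to SI: rₚ = 55.95 Gm = 5.595e+10 m; rₐ = 234.3 Gm = 2.343e+11 m.
(a) a = (rₚ + rₐ) / 2 = (5.595e+10 + 2.343e+11) / 2 ≈ 1.451e+11 m = 145.1 Gm.
(b) e = (rₐ − rₚ) / (rₐ + rₚ) = (2.343e+11 − 5.595e+10) / (2.343e+11 + 5.595e+10) ≈ 0.6145.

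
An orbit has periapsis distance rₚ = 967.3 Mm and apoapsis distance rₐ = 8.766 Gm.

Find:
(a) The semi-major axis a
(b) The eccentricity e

Convert to SI: rₚ = 967.3 Mm = 9.673e+08 m; rₐ = 8.766 Gm = 8.766e+09 m.
(a) a = (rₚ + rₐ) / 2 = (9.673e+08 + 8.766e+09) / 2 ≈ 4.867e+09 m = 4.867 Gm.
(b) e = (rₐ − rₚ) / (rₐ + rₚ) = (8.766e+09 − 9.673e+08) / (8.766e+09 + 9.673e+08) ≈ 0.8012.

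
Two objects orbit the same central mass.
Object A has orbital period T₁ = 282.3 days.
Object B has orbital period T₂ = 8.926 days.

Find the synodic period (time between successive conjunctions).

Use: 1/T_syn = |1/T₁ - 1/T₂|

Convert to SI: T₁ = 282.3 days = 2.43907e+07 s; T₂ = 8.926 days = 771206 s.
T_syn = |T₁ · T₂ / (T₁ − T₂)|.
T_syn = |2.43907e+07 · 771206 / (2.43907e+07 − 771206)| s ≈ 7.964e+05 s = 9.217 days.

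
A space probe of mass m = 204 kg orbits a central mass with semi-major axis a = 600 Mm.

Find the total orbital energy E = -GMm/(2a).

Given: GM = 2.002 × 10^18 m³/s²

Convert to SI: a = 600 Mm = 6e+08 m.
E = −GMm / (2a).
E = −2.002e+18 · 204 / (2 · 6e+08) J ≈ -3.403e+11 J = -340.3 GJ.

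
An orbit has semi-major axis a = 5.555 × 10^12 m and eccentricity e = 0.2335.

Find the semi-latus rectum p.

p = a (1 − e²).
p = 5.555e+12 · (1 − (0.2335)²) = 5.555e+12 · 0.945478 ≈ 5.252e+12 m = 5.252 × 10^12 m.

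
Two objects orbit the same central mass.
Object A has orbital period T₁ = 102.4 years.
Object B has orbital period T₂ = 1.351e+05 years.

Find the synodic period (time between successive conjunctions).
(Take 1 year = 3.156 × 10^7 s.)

Convert to SI: T₁ = 102.4 years = 3.23174e+09 s; T₂ = 1.351e+05 years = 4.26376e+12 s.
T_syn = |T₁ · T₂ / (T₁ − T₂)|.
T_syn = |3.23174e+09 · 4.26376e+12 / (3.23174e+09 − 4.26376e+12)| s ≈ 3.234e+09 s = 102.5 years.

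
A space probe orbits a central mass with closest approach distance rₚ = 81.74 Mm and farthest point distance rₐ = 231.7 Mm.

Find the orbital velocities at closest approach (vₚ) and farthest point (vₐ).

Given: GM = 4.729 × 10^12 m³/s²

Convert to SI: rₚ = 81.74 Mm = 8.174e+07 m; rₐ = 231.7 Mm = 2.317e+08 m.
Use the vis-viva equation v² = GM(2/r − 1/a) with a = (rₚ + rₐ)/2 = (8.174e+07 + 2.317e+08)/2 = 1.5672e+08 m.
vₚ = √(GM · (2/rₚ − 1/a)) = √(4.729e+12 · (2/8.174e+07 − 1/1.5672e+08)) m/s ≈ 292.5 m/s = 292.5 m/s.
vₐ = √(GM · (2/rₐ − 1/a)) = √(4.729e+12 · (2/2.317e+08 − 1/1.5672e+08)) m/s ≈ 103.2 m/s = 103.2 m/s.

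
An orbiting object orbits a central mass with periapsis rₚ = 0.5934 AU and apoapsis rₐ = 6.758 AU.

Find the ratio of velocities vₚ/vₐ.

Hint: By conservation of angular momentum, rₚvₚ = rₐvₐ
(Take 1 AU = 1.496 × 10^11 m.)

Convert to SI: rₚ = 0.5934 AU = 8.87726e+10 m; rₐ = 6.758 AU = 1.011e+12 m.
Conservation of angular momentum gives rₚvₚ = rₐvₐ, so vₚ/vₐ = rₐ/rₚ.
vₚ/vₐ = 1.011e+12 / 8.87726e+10 ≈ 11.39.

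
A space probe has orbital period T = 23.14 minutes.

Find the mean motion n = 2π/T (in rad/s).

Convert to SI: T = 23.14 minutes = 1388.4 s.
n = 2π / T.
n = 2π / 1388.4 s ≈ 0.004525 rad/s.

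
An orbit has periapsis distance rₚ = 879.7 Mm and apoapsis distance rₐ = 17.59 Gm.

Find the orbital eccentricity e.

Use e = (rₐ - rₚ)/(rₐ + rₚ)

Convert to SI: rₚ = 879.7 Mm = 8.797e+08 m; rₐ = 17.59 Gm = 1.759e+10 m.
e = (rₐ − rₚ) / (rₐ + rₚ).
e = (1.759e+10 − 8.797e+08) / (1.759e+10 + 8.797e+08) = 1.67103e+10 / 1.84697e+10 ≈ 0.9047.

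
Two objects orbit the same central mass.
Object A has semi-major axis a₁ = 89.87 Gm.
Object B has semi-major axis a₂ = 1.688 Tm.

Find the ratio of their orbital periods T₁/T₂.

Convert to SI: a₁ = 89.87 Gm = 8.987e+10 m; a₂ = 1.688 Tm = 1.688e+12 m.
From Kepler's third law, (T₁/T₂)² = (a₁/a₂)³, so T₁/T₂ = (a₁/a₂)^(3/2).
a₁/a₂ = 8.987e+10 / 1.688e+12 = 0.0532405.
T₁/T₂ = (0.0532405)^(3/2) ≈ 0.01228.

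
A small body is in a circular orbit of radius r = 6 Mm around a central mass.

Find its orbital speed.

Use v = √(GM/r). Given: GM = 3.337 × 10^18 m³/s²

Convert to SI: r = 6 Mm = 6e+06 m.
For a circular orbit, gravity supplies the centripetal force, so v = √(GM / r).
v = √(3.337e+18 / 6e+06) m/s ≈ 7.458e+05 m/s = 745.8 km/s.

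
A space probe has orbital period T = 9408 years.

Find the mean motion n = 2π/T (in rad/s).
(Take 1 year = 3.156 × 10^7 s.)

Convert to SI: T = 9408 years = 2.96916e+11 s.
n = 2π / T.
n = 2π / 2.96916e+11 s ≈ 2.116e-11 rad/s.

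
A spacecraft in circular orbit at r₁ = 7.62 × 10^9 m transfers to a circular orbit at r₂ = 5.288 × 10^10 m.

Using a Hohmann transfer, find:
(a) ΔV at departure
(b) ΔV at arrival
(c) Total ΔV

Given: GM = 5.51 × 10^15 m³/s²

Transfer semi-major axis: a_t = (r₁ + r₂)/2 = (7.62e+09 + 5.288e+10)/2 = 3.025e+10 m.
Circular speeds: v₁ = √(GM/r₁) = 850.351 m/s, v₂ = √(GM/r₂) = 322.797 m/s.
Transfer speeds (vis-viva v² = GM(2/r − 1/a_t)): v₁ᵗ = 1124.3 m/s, v₂ᵗ = 162.011 m/s.
(a) ΔV₁ = |v₁ᵗ − v₁| ≈ 273.9 m/s = 273.9 m/s.
(b) ΔV₂ = |v₂ − v₂ᵗ| ≈ 160.8 m/s = 160.8 m/s.
(c) ΔV_total = ΔV₁ + ΔV₂ ≈ 434.7 m/s = 434.7 m/s.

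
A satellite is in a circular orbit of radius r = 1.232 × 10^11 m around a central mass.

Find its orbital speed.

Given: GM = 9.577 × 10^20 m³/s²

For a circular orbit, gravity supplies the centripetal force, so v = √(GM / r).
v = √(9.577e+20 / 1.232e+11) m/s ≈ 8.817e+04 m/s = 88.17 km/s.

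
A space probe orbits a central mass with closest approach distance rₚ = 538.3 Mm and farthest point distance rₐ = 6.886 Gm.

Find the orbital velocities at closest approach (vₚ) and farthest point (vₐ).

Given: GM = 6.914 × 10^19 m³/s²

Convert to SI: rₚ = 538.3 Mm = 5.383e+08 m; rₐ = 6.886 Gm = 6.886e+09 m.
Use the vis-viva equation v² = GM(2/r − 1/a) with a = (rₚ + rₐ)/2 = (5.383e+08 + 6.886e+09)/2 = 3.71215e+09 m.
vₚ = √(GM · (2/rₚ − 1/a)) = √(6.914e+19 · (2/5.383e+08 − 1/3.71215e+09)) m/s ≈ 4.881e+05 m/s = 488.1 km/s.
vₐ = √(GM · (2/rₐ − 1/a)) = √(6.914e+19 · (2/6.886e+09 − 1/3.71215e+09)) m/s ≈ 3.816e+04 m/s = 38.16 km/s.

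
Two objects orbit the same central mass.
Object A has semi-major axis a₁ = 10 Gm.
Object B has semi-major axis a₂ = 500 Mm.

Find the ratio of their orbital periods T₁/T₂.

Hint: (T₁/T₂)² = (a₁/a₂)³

Convert to SI: a₁ = 10 Gm = 1e+10 m; a₂ = 500 Mm = 5e+08 m.
From Kepler's third law, (T₁/T₂)² = (a₁/a₂)³, so T₁/T₂ = (a₁/a₂)^(3/2).
a₁/a₂ = 1e+10 / 5e+08 = 20.
T₁/T₂ = (20)^(3/2) ≈ 89.44.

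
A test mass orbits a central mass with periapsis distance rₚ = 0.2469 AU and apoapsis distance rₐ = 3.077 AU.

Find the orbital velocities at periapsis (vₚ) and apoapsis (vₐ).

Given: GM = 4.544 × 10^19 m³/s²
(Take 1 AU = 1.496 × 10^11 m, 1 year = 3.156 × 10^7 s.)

Convert to SI: rₚ = 0.2469 AU = 3.69362e+10 m; rₐ = 3.077 AU = 4.60319e+11 m.
Use the vis-viva equation v² = GM(2/r − 1/a) with a = (rₚ + rₐ)/2 = (3.69362e+10 + 4.60319e+11)/2 = 2.48628e+11 m.
vₚ = √(GM · (2/rₚ − 1/a)) = √(4.544e+19 · (2/3.69362e+10 − 1/2.48628e+11)) m/s ≈ 4.773e+04 m/s = 10.07 AU/year.
vₐ = √(GM · (2/rₐ − 1/a)) = √(4.544e+19 · (2/4.60319e+11 − 1/2.48628e+11)) m/s ≈ 3829 m/s = 0.8079 AU/year.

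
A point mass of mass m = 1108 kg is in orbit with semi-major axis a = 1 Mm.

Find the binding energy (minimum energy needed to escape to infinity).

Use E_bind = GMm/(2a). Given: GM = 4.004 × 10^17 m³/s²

Convert to SI: a = 1 Mm = 1e+06 m.
Total orbital energy is E = −GMm/(2a); binding energy is E_bind = −E = GMm/(2a).
E_bind = 4.004e+17 · 1108 / (2 · 1e+06) J ≈ 2.218e+14 J = 221.8 TJ.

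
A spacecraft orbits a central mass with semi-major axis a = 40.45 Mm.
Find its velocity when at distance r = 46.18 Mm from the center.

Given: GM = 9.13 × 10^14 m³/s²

Convert to SI: a = 40.45 Mm = 4.045e+07 m; r = 46.18 Mm = 4.618e+07 m.
Vis-viva: v = √(GM · (2/r − 1/a)).
2/r − 1/a = 2/4.618e+07 − 1/4.045e+07 = 1.85869e-08 m⁻¹.
v = √(9.13e+14 · 1.85869e-08) m/s ≈ 4119 m/s = 4.119 km/s.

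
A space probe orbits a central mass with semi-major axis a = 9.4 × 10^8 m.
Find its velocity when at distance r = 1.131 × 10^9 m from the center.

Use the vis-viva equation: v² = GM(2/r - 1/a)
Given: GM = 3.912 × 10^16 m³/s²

Vis-viva: v = √(GM · (2/r − 1/a)).
2/r − 1/a = 2/1.131e+09 − 1/9.4e+08 = 7.04517e-10 m⁻¹.
v = √(3.912e+16 · 7.04517e-10) m/s ≈ 5250 m/s = 5.25 km/s.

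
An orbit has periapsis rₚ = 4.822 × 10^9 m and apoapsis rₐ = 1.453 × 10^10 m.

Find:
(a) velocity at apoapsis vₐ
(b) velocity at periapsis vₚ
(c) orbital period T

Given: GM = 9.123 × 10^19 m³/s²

(a) With a = (rₚ + rₐ)/2 = 9.676e+09 m, vₐ = √(GM (2/rₐ − 1/a)) = √(9.123e+19 · (2/1.453e+10 − 1/9.676e+09)) m/s ≈ 5.594e+04 m/s
(b) With a = (rₚ + rₐ)/2 = 9.676e+09 m, vₚ = √(GM (2/rₚ − 1/a)) = √(9.123e+19 · (2/4.822e+09 − 1/9.676e+09)) m/s ≈ 1.686e+05 m/s
(c) With a = (rₚ + rₐ)/2 = 9.676e+09 m, T = 2π √(a³/GM) = 2π √((9.676e+09)³/9.123e+19) s ≈ 6.261e+05 s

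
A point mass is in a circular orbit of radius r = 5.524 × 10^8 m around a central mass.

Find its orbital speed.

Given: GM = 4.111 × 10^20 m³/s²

For a circular orbit, gravity supplies the centripetal force, so v = √(GM / r).
v = √(4.111e+20 / 5.524e+08) m/s ≈ 8.627e+05 m/s = 862.7 km/s.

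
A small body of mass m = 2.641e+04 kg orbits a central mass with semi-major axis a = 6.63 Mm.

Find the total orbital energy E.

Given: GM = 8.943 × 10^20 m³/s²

Convert to SI: a = 6.63 Mm = 6.63e+06 m.
E = −GMm / (2a).
E = −8.943e+20 · 2.641e+04 / (2 · 6.63e+06) J ≈ -1.781e+18 J = -1.781 EJ.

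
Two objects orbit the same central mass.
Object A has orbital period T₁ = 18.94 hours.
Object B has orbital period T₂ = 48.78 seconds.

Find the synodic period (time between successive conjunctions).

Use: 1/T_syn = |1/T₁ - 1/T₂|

Convert to SI: T₁ = 18.94 hours = 68184 s.
T_syn = |T₁ · T₂ / (T₁ − T₂)|.
T_syn = |68184 · 48.78 / (68184 − 48.78)| s ≈ 48.81 s = 48.81 seconds.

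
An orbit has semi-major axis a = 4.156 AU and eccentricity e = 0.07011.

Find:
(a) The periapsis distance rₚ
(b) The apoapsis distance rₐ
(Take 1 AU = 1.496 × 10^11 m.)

Convert to SI: a = 4.156 AU = 6.21738e+11 m.
(a) rₚ = a(1 − e) = 6.21738e+11 · (1 − 0.07011) = 6.21738e+11 · 0.92989 ≈ 5.781e+11 m = 3.865 AU.
(b) rₐ = a(1 + e) = 6.21738e+11 · (1 + 0.07011) = 6.21738e+11 · 1.07011 ≈ 6.653e+11 m = 4.447 AU.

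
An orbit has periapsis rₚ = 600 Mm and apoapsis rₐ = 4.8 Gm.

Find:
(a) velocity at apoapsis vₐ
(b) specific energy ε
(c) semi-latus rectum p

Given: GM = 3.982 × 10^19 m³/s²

Convert to SI: rₚ = 600 Mm = 6e+08 m; rₐ = 4.8 Gm = 4.8e+09 m.
(a) With a = (rₚ + rₐ)/2 = 2.7e+09 m, vₐ = √(GM (2/rₐ − 1/a)) = √(3.982e+19 · (2/4.8e+09 − 1/2.7e+09)) m/s ≈ 4.294e+04 m/s
(b) With a = (rₚ + rₐ)/2 = 2.7e+09 m, ε = −GM/(2a) = −3.982e+19/(2 · 2.7e+09) J/kg ≈ -7.374e+09 J/kg
(c) From a = (rₚ + rₐ)/2 = 2.7e+09 m and e = (rₐ − rₚ)/(rₐ + rₚ) = 0.777778, p = a(1 − e²) = 2.7e+09 · (1 − (0.777778)²) ≈ 1.067e+09 m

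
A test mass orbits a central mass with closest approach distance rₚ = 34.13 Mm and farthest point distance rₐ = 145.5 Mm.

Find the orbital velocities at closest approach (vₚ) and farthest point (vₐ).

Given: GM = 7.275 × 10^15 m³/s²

Convert to SI: rₚ = 34.13 Mm = 3.413e+07 m; rₐ = 145.5 Mm = 1.455e+08 m.
Use the vis-viva equation v² = GM(2/r − 1/a) with a = (rₚ + rₐ)/2 = (3.413e+07 + 1.455e+08)/2 = 8.9815e+07 m.
vₚ = √(GM · (2/rₚ − 1/a)) = √(7.275e+15 · (2/3.413e+07 − 1/8.9815e+07)) m/s ≈ 1.858e+04 m/s = 18.58 km/s.
vₐ = √(GM · (2/rₐ − 1/a)) = √(7.275e+15 · (2/1.455e+08 − 1/8.9815e+07)) m/s ≈ 4359 m/s = 4.359 km/s.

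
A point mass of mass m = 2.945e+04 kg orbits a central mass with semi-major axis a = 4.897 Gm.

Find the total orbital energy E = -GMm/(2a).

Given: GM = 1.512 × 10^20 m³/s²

Convert to SI: a = 4.897 Gm = 4.897e+09 m.
E = −GMm / (2a).
E = −1.512e+20 · 2.945e+04 / (2 · 4.897e+09) J ≈ -4.546e+14 J = -454.6 TJ.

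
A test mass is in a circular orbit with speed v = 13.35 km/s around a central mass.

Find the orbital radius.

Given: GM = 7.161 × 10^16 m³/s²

Convert to SI: v = 13.35 km/s = 13350 m/s.
For a circular orbit, v² = GM / r, so r = GM / v².
r = 7.161e+16 / (13350)² m ≈ 4.018e+08 m = 4.018 × 10^8 m.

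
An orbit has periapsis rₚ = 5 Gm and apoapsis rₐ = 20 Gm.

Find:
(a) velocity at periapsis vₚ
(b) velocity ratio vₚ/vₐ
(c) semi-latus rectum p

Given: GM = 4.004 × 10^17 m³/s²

Convert to SI: rₚ = 5 Gm = 5e+09 m; rₐ = 20 Gm = 2e+10 m.
(a) With a = (rₚ + rₐ)/2 = 1.25e+10 m, vₚ = √(GM (2/rₚ − 1/a)) = √(4.004e+17 · (2/5e+09 − 1/1.25e+10)) m/s ≈ 1.132e+04 m/s
(b) Conservation of angular momentum (rₚvₚ = rₐvₐ) gives vₚ/vₐ = rₐ/rₚ = 2e+10/5e+09 ≈ 4
(c) From a = (rₚ + rₐ)/2 = 1.25e+10 m and e = (rₐ − rₚ)/(rₐ + rₚ) = 0.6, p = a(1 − e²) = 1.25e+10 · (1 − (0.6)²) ≈ 8e+09 m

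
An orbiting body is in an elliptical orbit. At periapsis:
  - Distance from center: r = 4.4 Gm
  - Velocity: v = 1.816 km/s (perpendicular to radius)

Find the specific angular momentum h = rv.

Convert to SI: r = 4.4 Gm = 4.4e+09 m; v = 1.816 km/s = 1816 m/s.
With v perpendicular to r, h = r · v.
h = 4.4e+09 · 1816 m²/s ≈ 7.99e+12 m²/s.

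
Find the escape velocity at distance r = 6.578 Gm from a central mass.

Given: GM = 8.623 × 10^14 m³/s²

Convert to SI: r = 6.578 Gm = 6.578e+09 m.
Escape velocity comes from setting total energy to zero: ½v² − GM/r = 0 ⇒ v_esc = √(2GM / r).
v_esc = √(2 · 8.623e+14 / 6.578e+09) m/s ≈ 512 m/s = 512 m/s.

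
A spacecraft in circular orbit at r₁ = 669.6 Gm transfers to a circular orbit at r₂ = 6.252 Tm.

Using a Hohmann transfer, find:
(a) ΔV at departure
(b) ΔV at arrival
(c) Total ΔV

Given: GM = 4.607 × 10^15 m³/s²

Convert to SI: r₁ = 669.6 Gm = 6.696e+11 m; r₂ = 6.252 Tm = 6.252e+12 m.
Transfer semi-major axis: a_t = (r₁ + r₂)/2 = (6.696e+11 + 6.252e+12)/2 = 3.4608e+12 m.
Circular speeds: v₁ = √(GM/r₁) = 82.9471 m/s, v₂ = √(GM/r₂) = 27.1456 m/s.
Transfer speeds (vis-viva v² = GM(2/r − 1/a_t)): v₁ᵗ = 111.487 m/s, v₂ᵗ = 11.9404 m/s.
(a) ΔV₁ = |v₁ᵗ − v₁| ≈ 28.54 m/s = 28.54 m/s.
(b) ΔV₂ = |v₂ − v₂ᵗ| ≈ 15.21 m/s = 15.21 m/s.
(c) ΔV_total = ΔV₁ + ΔV₂ ≈ 43.74 m/s = 43.74 m/s.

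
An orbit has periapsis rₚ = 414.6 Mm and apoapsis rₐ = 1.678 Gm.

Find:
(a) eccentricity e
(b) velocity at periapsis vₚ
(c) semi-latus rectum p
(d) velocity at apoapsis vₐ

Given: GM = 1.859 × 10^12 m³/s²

Convert to SI: rₚ = 414.6 Mm = 4.146e+08 m; rₐ = 1.678 Gm = 1.678e+09 m.
(a) e = (rₐ − rₚ)/(rₐ + rₚ) = (1.678e+09 − 4.146e+08)/(1.678e+09 + 4.146e+08) ≈ 0.6037
(b) With a = (rₚ + rₐ)/2 = 1.0463e+09 m, vₚ = √(GM (2/rₚ − 1/a)) = √(1.859e+12 · (2/4.146e+08 − 1/1.0463e+09)) m/s ≈ 84.8 m/s
(c) From a = (rₚ + rₐ)/2 = 1.0463e+09 m and e = (rₐ − rₚ)/(rₐ + rₚ) = 0.603747, p = a(1 − e²) = 1.0463e+09 · (1 − (0.603747)²) ≈ 6.649e+08 m
(d) With a = (rₚ + rₐ)/2 = 1.0463e+09 m, vₐ = √(GM (2/rₐ − 1/a)) = √(1.859e+12 · (2/1.678e+09 − 1/1.0463e+09)) m/s ≈ 20.95 m/s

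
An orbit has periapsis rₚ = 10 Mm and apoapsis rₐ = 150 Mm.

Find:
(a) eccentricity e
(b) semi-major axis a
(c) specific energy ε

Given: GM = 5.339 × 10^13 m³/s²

Convert to SI: rₚ = 10 Mm = 1e+07 m; rₐ = 150 Mm = 1.5e+08 m.
(a) e = (rₐ − rₚ)/(rₐ + rₚ) = (1.5e+08 − 1e+07)/(1.5e+08 + 1e+07) ≈ 0.875
(b) a = (rₚ + rₐ)/2 = (1e+07 + 1.5e+08)/2 ≈ 8e+07 m
(c) With a = (rₚ + rₐ)/2 = 8e+07 m, ε = −GM/(2a) = −5.339e+13/(2 · 8e+07) J/kg ≈ -3.337e+05 J/kg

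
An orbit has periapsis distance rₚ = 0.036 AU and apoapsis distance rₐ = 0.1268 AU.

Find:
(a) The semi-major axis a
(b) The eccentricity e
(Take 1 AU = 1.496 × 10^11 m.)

Convert to SI: rₚ = 0.036 AU = 5.3856e+09 m; rₐ = 0.1268 AU = 1.89693e+10 m.
(a) a = (rₚ + rₐ) / 2 = (5.3856e+09 + 1.89693e+10) / 2 ≈ 1.218e+10 m = 0.0814 AU.
(b) e = (rₐ − rₚ) / (rₐ + rₚ) = (1.89693e+10 − 5.3856e+09) / (1.89693e+10 + 5.3856e+09) ≈ 0.5577.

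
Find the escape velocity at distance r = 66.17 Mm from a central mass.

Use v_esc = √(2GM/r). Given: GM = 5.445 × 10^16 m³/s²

Convert to SI: r = 66.17 Mm = 6.617e+07 m.
Escape velocity comes from setting total energy to zero: ½v² − GM/r = 0 ⇒ v_esc = √(2GM / r).
v_esc = √(2 · 5.445e+16 / 6.617e+07) m/s ≈ 4.057e+04 m/s = 40.57 km/s.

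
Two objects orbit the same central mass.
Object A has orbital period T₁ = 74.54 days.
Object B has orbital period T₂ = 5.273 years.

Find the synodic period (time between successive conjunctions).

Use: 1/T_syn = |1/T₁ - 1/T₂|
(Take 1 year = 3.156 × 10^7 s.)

Convert to SI: T₁ = 74.54 days = 6.44026e+06 s; T₂ = 5.273 years = 1.66416e+08 s.
T_syn = |T₁ · T₂ / (T₁ − T₂)|.
T_syn = |6.44026e+06 · 1.66416e+08 / (6.44026e+06 − 1.66416e+08)| s ≈ 6.7e+06 s = 77.54 days.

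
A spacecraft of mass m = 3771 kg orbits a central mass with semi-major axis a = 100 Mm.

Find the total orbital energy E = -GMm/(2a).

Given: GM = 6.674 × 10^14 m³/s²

Convert to SI: a = 100 Mm = 1e+08 m.
E = −GMm / (2a).
E = −6.674e+14 · 3771 / (2 · 1e+08) J ≈ -1.258e+10 J = -12.58 GJ.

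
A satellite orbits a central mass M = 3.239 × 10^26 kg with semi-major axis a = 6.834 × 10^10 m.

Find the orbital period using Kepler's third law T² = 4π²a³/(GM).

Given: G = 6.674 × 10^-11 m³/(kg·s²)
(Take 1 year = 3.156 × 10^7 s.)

GM = G · M = 6.674e-11 · 3.239e+26 = 2.16171e+16 m³/s².
Kepler's third law: T = 2π √(a³ / GM).
Substituting a = 6.834e+10 m and GM = 2.16171e+16 m³/s²:
T = 2π √((6.834e+10)³ / 2.16171e+16) s
T ≈ 7.635e+08 s = 24.19 years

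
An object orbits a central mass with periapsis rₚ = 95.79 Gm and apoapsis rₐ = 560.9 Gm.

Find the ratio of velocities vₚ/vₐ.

Convert to SI: rₚ = 95.79 Gm = 9.579e+10 m; rₐ = 560.9 Gm = 5.609e+11 m.
Conservation of angular momentum gives rₚvₚ = rₐvₐ, so vₚ/vₐ = rₐ/rₚ.
vₚ/vₐ = 5.609e+11 / 9.579e+10 ≈ 5.856.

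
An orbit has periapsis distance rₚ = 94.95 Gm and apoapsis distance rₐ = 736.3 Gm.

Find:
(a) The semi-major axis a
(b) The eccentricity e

Convert to SI: rₚ = 94.95 Gm = 9.495e+10 m; rₐ = 736.3 Gm = 7.363e+11 m.
(a) a = (rₚ + rₐ) / 2 = (9.495e+10 + 7.363e+11) / 2 ≈ 4.156e+11 m = 415.6 Gm.
(b) e = (rₐ − rₚ) / (rₐ + rₚ) = (7.363e+11 − 9.495e+10) / (7.363e+11 + 9.495e+10) ≈ 0.7715.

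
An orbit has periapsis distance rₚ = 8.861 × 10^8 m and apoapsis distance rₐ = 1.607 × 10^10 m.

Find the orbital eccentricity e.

e = (rₐ − rₚ) / (rₐ + rₚ).
e = (1.607e+10 − 8.861e+08) / (1.607e+10 + 8.861e+08) = 1.51839e+10 / 1.69561e+10 ≈ 0.8955.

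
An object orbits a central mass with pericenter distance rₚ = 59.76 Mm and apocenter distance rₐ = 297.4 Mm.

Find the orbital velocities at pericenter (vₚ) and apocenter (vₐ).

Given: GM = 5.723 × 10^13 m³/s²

Convert to SI: rₚ = 59.76 Mm = 5.976e+07 m; rₐ = 297.4 Mm = 2.974e+08 m.
Use the vis-viva equation v² = GM(2/r − 1/a) with a = (rₚ + rₐ)/2 = (5.976e+07 + 2.974e+08)/2 = 1.7858e+08 m.
vₚ = √(GM · (2/rₚ − 1/a)) = √(5.723e+13 · (2/5.976e+07 − 1/1.7858e+08)) m/s ≈ 1263 m/s = 1.263 km/s.
vₐ = √(GM · (2/rₐ − 1/a)) = √(5.723e+13 · (2/2.974e+08 − 1/1.7858e+08)) m/s ≈ 253.8 m/s = 253.8 m/s.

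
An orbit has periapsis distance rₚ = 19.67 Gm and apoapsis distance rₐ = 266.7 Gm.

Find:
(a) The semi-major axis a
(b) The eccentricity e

Convert to SI: rₚ = 19.67 Gm = 1.967e+10 m; rₐ = 266.7 Gm = 2.667e+11 m.
(a) a = (rₚ + rₐ) / 2 = (1.967e+10 + 2.667e+11) / 2 ≈ 1.432e+11 m = 143.2 Gm.
(b) e = (rₐ − rₚ) / (rₐ + rₚ) = (2.667e+11 − 1.967e+10) / (2.667e+11 + 1.967e+10) ≈ 0.8626.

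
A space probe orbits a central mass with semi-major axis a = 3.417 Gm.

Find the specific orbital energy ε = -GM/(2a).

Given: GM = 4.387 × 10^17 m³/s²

Convert to SI: a = 3.417 Gm = 3.417e+09 m.
ε = −GM / (2a).
ε = −4.387e+17 / (2 · 3.417e+09) J/kg ≈ -6.419e+07 J/kg = -64.19 MJ/kg.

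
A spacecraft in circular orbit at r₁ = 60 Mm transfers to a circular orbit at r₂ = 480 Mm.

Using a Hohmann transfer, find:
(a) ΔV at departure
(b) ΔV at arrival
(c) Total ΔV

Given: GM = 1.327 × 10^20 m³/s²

Convert to SI: r₁ = 60 Mm = 6e+07 m; r₂ = 480 Mm = 4.8e+08 m.
Transfer semi-major axis: a_t = (r₁ + r₂)/2 = (6e+07 + 4.8e+08)/2 = 2.7e+08 m.
Circular speeds: v₁ = √(GM/r₁) = 1.48717e+06 m/s, v₂ = √(GM/r₂) = 525793 m/s.
Transfer speeds (vis-viva v² = GM(2/r − 1/a_t)): v₁ᵗ = 1.98289e+06 m/s, v₂ᵗ = 247861 m/s.
(a) ΔV₁ = |v₁ᵗ − v₁| ≈ 4.957e+05 m/s = 495.7 km/s.
(b) ΔV₂ = |v₂ − v₂ᵗ| ≈ 2.779e+05 m/s = 277.9 km/s.
(c) ΔV_total = ΔV₁ + ΔV₂ ≈ 7.737e+05 m/s = 773.7 km/s.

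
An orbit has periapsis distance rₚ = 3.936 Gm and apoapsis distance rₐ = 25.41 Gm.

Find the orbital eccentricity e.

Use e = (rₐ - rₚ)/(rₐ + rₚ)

Convert to SI: rₚ = 3.936 Gm = 3.936e+09 m; rₐ = 25.41 Gm = 2.541e+10 m.
e = (rₐ − rₚ) / (rₐ + rₚ).
e = (2.541e+10 − 3.936e+09) / (2.541e+10 + 3.936e+09) = 2.1474e+10 / 2.9346e+10 ≈ 0.7318.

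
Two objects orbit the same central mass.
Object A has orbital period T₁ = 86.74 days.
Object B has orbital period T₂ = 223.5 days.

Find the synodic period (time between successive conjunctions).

Convert to SI: T₁ = 86.74 days = 7.49434e+06 s; T₂ = 223.5 days = 1.93104e+07 s.
T_syn = |T₁ · T₂ / (T₁ − T₂)|.
T_syn = |7.49434e+06 · 1.93104e+07 / (7.49434e+06 − 1.93104e+07)| s ≈ 1.225e+07 s = 141.8 days.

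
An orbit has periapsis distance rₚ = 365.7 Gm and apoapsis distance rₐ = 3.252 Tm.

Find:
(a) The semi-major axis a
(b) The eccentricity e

Convert to SI: rₚ = 365.7 Gm = 3.657e+11 m; rₐ = 3.252 Tm = 3.252e+12 m.
(a) a = (rₚ + rₐ) / 2 = (3.657e+11 + 3.252e+12) / 2 ≈ 1.809e+12 m = 1.809 Tm.
(b) e = (rₐ − rₚ) / (rₐ + rₚ) = (3.252e+12 − 3.657e+11) / (3.252e+12 + 3.657e+11) ≈ 0.7978.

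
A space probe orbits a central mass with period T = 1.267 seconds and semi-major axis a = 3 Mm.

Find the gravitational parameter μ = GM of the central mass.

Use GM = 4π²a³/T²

Convert to SI: a = 3 Mm = 3e+06 m.
GM = 4π² · a³ / T².
GM = 4π² · (3e+06)³ / (1.267)² m³/s² ≈ 6.64e+20 m³/s² = 6.64 × 10^20 m³/s².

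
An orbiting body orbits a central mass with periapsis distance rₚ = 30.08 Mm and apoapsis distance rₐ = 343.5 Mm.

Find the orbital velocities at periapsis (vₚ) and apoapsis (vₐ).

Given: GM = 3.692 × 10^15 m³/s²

Convert to SI: rₚ = 30.08 Mm = 3.008e+07 m; rₐ = 343.5 Mm = 3.435e+08 m.
Use the vis-viva equation v² = GM(2/r − 1/a) with a = (rₚ + rₐ)/2 = (3.008e+07 + 3.435e+08)/2 = 1.8679e+08 m.
vₚ = √(GM · (2/rₚ − 1/a)) = √(3.692e+15 · (2/3.008e+07 − 1/1.8679e+08)) m/s ≈ 1.502e+04 m/s = 15.02 km/s.
vₐ = √(GM · (2/rₐ − 1/a)) = √(3.692e+15 · (2/3.435e+08 − 1/1.8679e+08)) m/s ≈ 1316 m/s = 1.316 km/s.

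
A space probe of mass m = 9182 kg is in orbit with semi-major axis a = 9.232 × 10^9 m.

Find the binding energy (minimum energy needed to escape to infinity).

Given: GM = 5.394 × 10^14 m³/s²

Total orbital energy is E = −GMm/(2a); binding energy is E_bind = −E = GMm/(2a).
E_bind = 5.394e+14 · 9182 / (2 · 9.232e+09) J ≈ 2.682e+08 J = 268.2 MJ.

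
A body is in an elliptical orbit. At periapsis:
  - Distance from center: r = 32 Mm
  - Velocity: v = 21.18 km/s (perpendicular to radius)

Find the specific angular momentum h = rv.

Convert to SI: r = 32 Mm = 3.2e+07 m; v = 21.18 km/s = 21180 m/s.
With v perpendicular to r, h = r · v.
h = 3.2e+07 · 21180 m²/s ≈ 6.778e+11 m²/s.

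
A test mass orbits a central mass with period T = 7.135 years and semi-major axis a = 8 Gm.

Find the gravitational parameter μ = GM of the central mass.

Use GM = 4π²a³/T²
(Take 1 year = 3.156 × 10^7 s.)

Convert to SI: T = 7.135 years = 2.25181e+08 s; a = 8 Gm = 8e+09 m.
GM = 4π² · a³ / T².
GM = 4π² · (8e+09)³ / (2.25181e+08)² m³/s² ≈ 3.986e+14 m³/s² = 3.986 × 10^14 m³/s².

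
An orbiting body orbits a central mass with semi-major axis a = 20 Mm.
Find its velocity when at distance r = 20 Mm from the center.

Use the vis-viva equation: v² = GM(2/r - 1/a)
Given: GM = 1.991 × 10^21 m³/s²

Convert to SI: a = 20 Mm = 2e+07 m; r = 20 Mm = 2e+07 m.
Vis-viva: v = √(GM · (2/r − 1/a)).
2/r − 1/a = 2/2e+07 − 1/2e+07 = 5e-08 m⁻¹.
v = √(1.991e+21 · 5e-08) m/s ≈ 9.977e+06 m/s = 9977 km/s.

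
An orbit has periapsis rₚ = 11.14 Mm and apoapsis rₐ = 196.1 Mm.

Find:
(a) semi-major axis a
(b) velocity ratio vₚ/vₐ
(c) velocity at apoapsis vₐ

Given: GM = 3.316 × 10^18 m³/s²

Convert to SI: rₚ = 11.14 Mm = 1.114e+07 m; rₐ = 196.1 Mm = 1.961e+08 m.
(a) a = (rₚ + rₐ)/2 = (1.114e+07 + 1.961e+08)/2 ≈ 1.036e+08 m
(b) Conservation of angular momentum (rₚvₚ = rₐvₐ) gives vₚ/vₐ = rₐ/rₚ = 1.961e+08/1.114e+07 ≈ 17.6
(c) With a = (rₚ + rₐ)/2 = 1.0362e+08 m, vₐ = √(GM (2/rₐ − 1/a)) = √(3.316e+18 · (2/1.961e+08 − 1/1.0362e+08)) m/s ≈ 4.264e+04 m/s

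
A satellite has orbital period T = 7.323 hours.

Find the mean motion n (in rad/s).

Convert to SI: T = 7.323 hours = 26362.8 s.
n = 2π / T.
n = 2π / 26362.8 s ≈ 0.0002383 rad/s.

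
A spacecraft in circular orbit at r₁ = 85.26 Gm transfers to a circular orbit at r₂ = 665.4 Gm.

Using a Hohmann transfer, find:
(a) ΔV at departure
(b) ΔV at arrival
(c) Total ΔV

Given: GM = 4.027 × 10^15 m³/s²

Convert to SI: r₁ = 85.26 Gm = 8.526e+10 m; r₂ = 665.4 Gm = 6.654e+11 m.
Transfer semi-major axis: a_t = (r₁ + r₂)/2 = (8.526e+10 + 6.654e+11)/2 = 3.7533e+11 m.
Circular speeds: v₁ = √(GM/r₁) = 217.329 m/s, v₂ = √(GM/r₂) = 77.7946 m/s.
Transfer speeds (vis-viva v² = GM(2/r − 1/a_t)): v₁ᵗ = 289.37 m/s, v₂ᵗ = 37.0779 m/s.
(a) ΔV₁ = |v₁ᵗ − v₁| ≈ 72.04 m/s = 72.04 m/s.
(b) ΔV₂ = |v₂ − v₂ᵗ| ≈ 40.72 m/s = 40.72 m/s.
(c) ΔV_total = ΔV₁ + ΔV₂ ≈ 112.8 m/s = 112.8 m/s.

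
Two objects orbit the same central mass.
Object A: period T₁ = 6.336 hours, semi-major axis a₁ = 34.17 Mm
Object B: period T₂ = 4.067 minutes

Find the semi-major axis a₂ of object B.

Convert to SI: T₁ = 6.336 hours = 22809.6 s; a₁ = 34.17 Mm = 3.417e+07 m; T₂ = 4.067 minutes = 244.02 s.
Kepler's third law: (T₁/T₂)² = (a₁/a₂)³ ⇒ a₂ = a₁ · (T₂/T₁)^(2/3).
T₂/T₁ = 244.02 / 22809.6 = 0.0106981.
a₂ = 3.417e+07 · (0.0106981)^(2/3) m ≈ 1.659e+06 m = 1.659 Mm.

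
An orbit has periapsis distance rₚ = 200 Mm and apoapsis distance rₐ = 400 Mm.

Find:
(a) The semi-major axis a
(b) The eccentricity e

Convert to SI: rₚ = 200 Mm = 2e+08 m; rₐ = 400 Mm = 4e+08 m.
(a) a = (rₚ + rₐ) / 2 = (2e+08 + 4e+08) / 2 ≈ 3e+08 m = 300 Mm.
(b) e = (rₐ − rₚ) / (rₐ + rₚ) = (4e+08 − 2e+08) / (4e+08 + 2e+08) ≈ 0.3333.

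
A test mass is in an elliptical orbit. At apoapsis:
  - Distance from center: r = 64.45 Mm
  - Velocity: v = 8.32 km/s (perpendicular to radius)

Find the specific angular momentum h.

Convert to SI: r = 64.45 Mm = 6.445e+07 m; v = 8.32 km/s = 8320 m/s.
With v perpendicular to r, h = r · v.
h = 6.445e+07 · 8320 m²/s ≈ 5.362e+11 m²/s.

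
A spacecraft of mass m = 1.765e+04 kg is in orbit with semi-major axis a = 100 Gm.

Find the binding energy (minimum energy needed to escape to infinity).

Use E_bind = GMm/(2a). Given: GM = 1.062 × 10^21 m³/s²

Convert to SI: a = 100 Gm = 1e+11 m.
Total orbital energy is E = −GMm/(2a); binding energy is E_bind = −E = GMm/(2a).
E_bind = 1.062e+21 · 1.765e+04 / (2 · 1e+11) J ≈ 9.372e+13 J = 93.72 TJ.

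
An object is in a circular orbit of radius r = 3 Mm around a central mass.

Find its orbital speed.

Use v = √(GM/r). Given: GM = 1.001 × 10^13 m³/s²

Convert to SI: r = 3 Mm = 3e+06 m.
For a circular orbit, gravity supplies the centripetal force, so v = √(GM / r).
v = √(1.001e+13 / 3e+06) m/s ≈ 1827 m/s = 1.827 km/s.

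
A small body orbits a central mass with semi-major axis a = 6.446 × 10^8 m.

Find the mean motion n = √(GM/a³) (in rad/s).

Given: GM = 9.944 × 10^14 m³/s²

n = √(GM / a³).
n = √(9.944e+14 / (6.446e+08)³) rad/s ≈ 1.927e-06 rad/s.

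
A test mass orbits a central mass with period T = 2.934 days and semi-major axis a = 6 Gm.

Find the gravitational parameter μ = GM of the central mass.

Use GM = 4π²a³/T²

Convert to SI: T = 2.934 days = 253498 s; a = 6 Gm = 6e+09 m.
GM = 4π² · a³ / T².
GM = 4π² · (6e+09)³ / (253498)² m³/s² ≈ 1.327e+20 m³/s² = 1.327 × 10^20 m³/s².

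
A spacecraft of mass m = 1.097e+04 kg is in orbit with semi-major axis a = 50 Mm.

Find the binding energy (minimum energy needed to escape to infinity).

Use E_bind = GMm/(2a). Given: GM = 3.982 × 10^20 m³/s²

Convert to SI: a = 50 Mm = 5e+07 m.
Total orbital energy is E = −GMm/(2a); binding energy is E_bind = −E = GMm/(2a).
E_bind = 3.982e+20 · 1.097e+04 / (2 · 5e+07) J ≈ 4.368e+16 J = 43.68 PJ.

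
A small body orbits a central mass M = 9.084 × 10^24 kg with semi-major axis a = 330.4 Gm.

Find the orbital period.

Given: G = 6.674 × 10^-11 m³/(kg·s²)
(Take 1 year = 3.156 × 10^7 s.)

Convert to SI: a = 330.4 Gm = 3.304e+11 m.
GM = G · M = 6.674e-11 · 9.084e+24 = 6.06266e+14 m³/s².
Kepler's third law: T = 2π √(a³ / GM).
Substituting a = 3.304e+11 m and GM = 6.06266e+14 m³/s²:
T = 2π √((3.304e+11)³ / 6.06266e+14) s
T ≈ 4.846e+10 s = 1536 years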